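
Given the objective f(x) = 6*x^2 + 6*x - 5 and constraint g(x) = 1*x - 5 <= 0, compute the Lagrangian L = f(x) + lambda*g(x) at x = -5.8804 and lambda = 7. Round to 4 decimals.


Step 1: Evaluate f(x).
f(-5.8804) = 6*(-5.8804)^2 + 6*(-5.8804) - 5 = 167.1922
Step 2: Evaluate g(x).
g(-5.8804) = 1*-5.8804 - 5 = -10.8804
Step 3: Compute Lagrangian.
L = 167.1922 + 7*-10.8804 = 91.0294


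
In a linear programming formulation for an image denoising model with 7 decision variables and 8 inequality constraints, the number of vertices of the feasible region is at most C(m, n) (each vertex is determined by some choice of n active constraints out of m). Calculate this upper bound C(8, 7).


Each vertex corresponds to some choice of n active constraints out of m, so the number of vertices is at most C(m, n) = m! / (n!(m-n)!).
m = 8, n = 7
Numerator: 8 * 7 * 6 * 5 * 4 * 3 * 2
Denominator: 7! = 5040
C(8, 7) = 8


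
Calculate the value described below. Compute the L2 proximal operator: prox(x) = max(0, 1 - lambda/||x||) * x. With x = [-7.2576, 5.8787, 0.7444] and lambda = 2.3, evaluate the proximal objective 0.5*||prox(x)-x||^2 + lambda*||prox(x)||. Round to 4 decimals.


Step 1: Compute ||x||.
||x|| = 9.3694
Step 2: Compute scaling factor.
scale = max(0, 1 - 2.3/9.3694) = 0.7545
Step 3: prox(x) = [-5.476, 4.4356, 0.5617]
||prox(x)|| = 7.0694
Step 4: Proximal objective.
0.5*||prox-x||^2 = 2.645
lambda*||prox|| = 16.2596
Total = 18.9047


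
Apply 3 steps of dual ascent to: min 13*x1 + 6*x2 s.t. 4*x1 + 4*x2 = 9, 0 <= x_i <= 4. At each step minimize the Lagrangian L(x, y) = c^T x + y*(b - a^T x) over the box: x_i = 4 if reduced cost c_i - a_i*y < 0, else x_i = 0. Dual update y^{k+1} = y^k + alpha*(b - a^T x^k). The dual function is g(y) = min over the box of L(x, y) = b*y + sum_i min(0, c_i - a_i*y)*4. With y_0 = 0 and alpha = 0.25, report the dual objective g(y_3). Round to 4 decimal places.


Dual ascent for LP: min 13*x1 + 6*x2, 4*x1 + 4*x2 = 9, 0 <= x_i <= 4
Step 1: y^k = 0.0, reduced costs: (13.0, 6.0)
  x^k = (0.0, 0.0), subgradient = b - a^T x = 9.0
  y^{k+1} = 0.0 + 0.25*9.0 = 2.25
Step 2: y^k = 2.25, reduced costs: (4.0, -3.0)
  x^k = (0.0, 4.0), subgradient = b - a^T x = -7.0
  y^{k+1} = 2.25 + 0.25*-7.0 = 0.5
Step 3: y^k = 0.5, reduced costs: (11.0, 4.0)
  x^k = (0.0, 0.0), subgradient = b - a^T x = 9.0
  y^{k+1} = 0.5 + 0.25*9.0 = 2.75
Dual objective at y_3 = 2.75: reduced costs (2.0, -5.0), box minimizer x = (0.0, 4.0)
g(y_3) = b*y + (c1 - a1*y)*x1 + (c2 - a2*y)*x2 = 9*2.75 + 2.0*0.0 + (-5.0)*4.0 = 24.75 + 0.0 - 20.0 = 4.75


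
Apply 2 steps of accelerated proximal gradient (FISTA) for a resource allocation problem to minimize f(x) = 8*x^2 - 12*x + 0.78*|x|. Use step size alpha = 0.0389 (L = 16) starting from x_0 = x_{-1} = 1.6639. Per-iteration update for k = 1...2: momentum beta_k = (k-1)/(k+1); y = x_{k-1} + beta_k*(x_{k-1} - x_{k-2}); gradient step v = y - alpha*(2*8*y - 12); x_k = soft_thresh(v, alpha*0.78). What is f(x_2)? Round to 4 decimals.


FISTA on f(x) = 8*x^2 - 12*x + 0.78*|x|
L = 16, alpha = 0.0389
Iteration 1: beta = 0.0, y = 1.6639 + 0.0*(1.6639 - 1.6639) = 1.6639
  grad(y) = 14.6224, v = y - alpha*grad = 1.0951
  prox(v) = soft_thresh(1.0951, 0.0303) = 1.0647
Iteration 2: beta = 0.3333, y = 1.0647 + 0.3333*(1.0647 - 1.6639) = 0.865
  grad(y) = 1.8405, v = y - alpha*grad = 0.7934
  prox(v) = soft_thresh(0.7934, 0.0303) = 0.7631
f(x_2) = 8*0.7631^2 - 12*0.7631 + 0.78*|0.7631| = -3.9034


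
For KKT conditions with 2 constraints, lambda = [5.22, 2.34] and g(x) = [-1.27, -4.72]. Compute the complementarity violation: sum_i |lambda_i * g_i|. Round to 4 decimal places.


KKT complementary slackness check:
lambda_1 * g_1 = 5.22 * -1.27 = -6.6294
lambda_2 * g_2 = 2.34 * -4.72 = -11.0448
Total violation = 6.6294 + 11.0448 = 17.6742


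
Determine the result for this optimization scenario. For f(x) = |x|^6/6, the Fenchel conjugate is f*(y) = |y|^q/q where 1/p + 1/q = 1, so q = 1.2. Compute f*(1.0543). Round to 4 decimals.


The conjugate exponent q satisfies 1/p + 1/q = 1.
p = 6, so q = 6/(6 - 1) = 1.2
|y|^q = 1.0543^1.2 = 1.0655
f*(1.0543) = 1.0655 / 1.2 = 0.8879


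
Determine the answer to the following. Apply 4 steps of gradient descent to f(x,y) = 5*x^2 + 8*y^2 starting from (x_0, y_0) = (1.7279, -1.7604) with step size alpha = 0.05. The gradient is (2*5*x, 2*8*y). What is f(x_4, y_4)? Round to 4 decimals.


Gradient descent on f(x,y) = 5*x^2 + 8*y^2.
Starting point: (1.7279, -1.7604), alpha = 0.05
Step 1: grad_x = 2*5*1.7279 = 17.279, grad_y = 2*8*-1.7604 = -28.1664
  x_1 = 1.7279 - 0.05*17.279 = 0.864
  y_1 = -1.7604 - 0.05*-28.1664 = -0.3521
Step 2: grad_x = 2*5*0.864 = 8.6395, grad_y = 2*8*-0.3521 = -5.6333
  x_2 = 0.864 - 0.05*8.6395 = 0.432
  y_2 = -0.3521 - 0.05*-5.6333 = -0.0704
Step 3: grad_x = 2*5*0.432 = 4.3198, grad_y = 2*8*-0.0704 = -1.1267
  x_3 = 0.432 - 0.05*4.3198 = 0.216
  y_3 = -0.0704 - 0.05*-1.1267 = -0.0141
Step 4: grad_x = 2*5*0.216 = 2.1599, grad_y = 2*8*-0.0141 = -0.2253
  x_4 = 0.216 - 0.05*2.1599 = 0.108
  y_4 = -0.0141 - 0.05*-0.2253 = -0.0028
f(0.108, -0.0028) = 5*0.108^2 + 8*(-0.0028)^2 = 0.0584


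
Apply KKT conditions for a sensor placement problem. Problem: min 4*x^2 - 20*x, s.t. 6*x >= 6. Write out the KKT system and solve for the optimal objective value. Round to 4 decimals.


Step 1: Try lambda = 0 (constraint inactive).
Stationarity: 2*4*x - 20 = 0
x* = 20/(2*4) = 2.5
Check constraint: 6*2.5 = 15.0 >= 6 -- satisfied.
Step 2: Compute optimal value.
f(x*) = 4*2.5^2 - 20*2.5 = -25.0


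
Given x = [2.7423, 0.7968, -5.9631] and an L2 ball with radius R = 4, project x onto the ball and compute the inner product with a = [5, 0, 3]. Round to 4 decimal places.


Step 1: Compute ||x|| (intermediates to 6 decimals).
||x|| = sqrt(2.7423^2 + 0.7968^2 + (-5.9631)^2) = 6.611631
Step 2: Project.
Since ||x|| > R, scale = R/||x|| = 4/6.611631 = 0.604994, proj(x) = scale * x
proj(x) = [1.659075, 0.482059, -3.60764]
Step 3: Dot product.
a^T * proj(x) = 5*1.659075 + 0*0.482059 + 3*(-3.60764) = -2.5275


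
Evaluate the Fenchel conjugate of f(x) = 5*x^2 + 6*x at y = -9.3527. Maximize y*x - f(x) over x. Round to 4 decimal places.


f*(y) = sup_x {y*x - a*x^2 - b*x} = sup_x {(y-b)*x - a*x^2}
FOC: (y - b) - 2a*x = 0 => x* = (y - b)/(2a)
x* = (-9.3527 - 6)/(2*5) = -1.5353
f*(-9.3527) = (y-b)^2/(4a) = (-9.3527 - 6)^2/(4*5)
= 235.7054/20 = 11.7853


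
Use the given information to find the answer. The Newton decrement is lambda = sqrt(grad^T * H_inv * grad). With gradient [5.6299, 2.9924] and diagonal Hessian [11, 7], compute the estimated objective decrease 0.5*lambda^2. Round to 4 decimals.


Step 1: H is diagonal, so H^(-1) * g = [0.5118, 0.4275].
Step 2: g^T H^(-1) g = sum_i g_i^2 / H_ii
  = (5.6299)^2/11 + (2.9924)^2/7
  = 2.8814 + 1.2792 = 4.1606
Step 3: Objective decrease = 0.5 * g^T H^(-1) g = 2.0803


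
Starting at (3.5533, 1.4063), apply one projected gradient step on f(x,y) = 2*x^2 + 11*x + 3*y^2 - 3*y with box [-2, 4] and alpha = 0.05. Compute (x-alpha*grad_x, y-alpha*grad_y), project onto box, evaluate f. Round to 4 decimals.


Step 1: Compute gradient at (3.5533, 1.4063).
grad_x = 2*2*3.5533 + 11 = 25.2132
grad_y = 2*3*1.4063 - 3 = 5.4378
Step 2: Gradient step.
x_raw = 3.5533 - 0.05*25.2132 = 2.2926
y_raw = 1.4063 - 0.05*5.4378 = 1.1344
Step 3: Project onto [-2, 4].
x_proj = clip(2.2926) = 2.2926
y_proj = clip(1.1344) = 1.1344
Step 4: Evaluate f.
f(2.2926, 1.1344) = 36.1889


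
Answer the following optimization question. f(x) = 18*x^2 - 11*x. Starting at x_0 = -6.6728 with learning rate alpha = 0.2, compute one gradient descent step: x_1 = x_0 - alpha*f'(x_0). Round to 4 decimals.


We compute the gradient at x_0 and apply the update.
f'(x) = 36*x - 11
f'(-6.6728) = 36*-6.6728 - 11 = -251.2208
x_1 = -6.6728 - 0.2*-251.2208 = 43.5714


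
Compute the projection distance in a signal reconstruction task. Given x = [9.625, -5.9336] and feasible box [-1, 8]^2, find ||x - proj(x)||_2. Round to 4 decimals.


Project each component onto [-1, 8].
clip(9.625) = 8.0, clip(-5.9336) = -1.0
Projection = [8.0, -1.0]
Squared diffs: [2.6406, 24.3404]
Distance = sqrt(26.981) = 5.1943


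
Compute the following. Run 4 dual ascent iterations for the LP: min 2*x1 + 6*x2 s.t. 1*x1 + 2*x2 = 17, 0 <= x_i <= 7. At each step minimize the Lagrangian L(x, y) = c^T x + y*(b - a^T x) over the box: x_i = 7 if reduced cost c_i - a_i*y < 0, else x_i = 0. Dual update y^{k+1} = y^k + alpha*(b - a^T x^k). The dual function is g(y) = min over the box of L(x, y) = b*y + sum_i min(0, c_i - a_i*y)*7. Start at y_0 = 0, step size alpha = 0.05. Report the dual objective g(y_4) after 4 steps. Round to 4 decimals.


Dual ascent for LP: min 2*x1 + 6*x2, 1*x1 + 2*x2 = 17, 0 <= x_i <= 7
Step 1: y^k = 0.0, reduced costs: (2.0, 6.0)
  x^k = (0.0, 0.0), subgradient = b - a^T x = 17.0
  y^{k+1} = 0.0 + 0.05*17.0 = 0.85
Step 2: y^k = 0.85, reduced costs: (1.15, 4.3)
  x^k = (0.0, 0.0), subgradient = b - a^T x = 17.0
  y^{k+1} = 0.85 + 0.05*17.0 = 1.7
Step 3: y^k = 1.7, reduced costs: (0.3, 2.6)
  x^k = (0.0, 0.0), subgradient = b - a^T x = 17.0
  y^{k+1} = 1.7 + 0.05*17.0 = 2.55
Step 4: y^k = 2.55, reduced costs: (-0.55, 0.9)
  x^k = (7.0, 0.0), subgradient = b - a^T x = 10.0
  y^{k+1} = 2.55 + 0.05*10.0 = 3.05
Dual objective at y_4 = 3.05: reduced costs (-1.05, -0.1), box minimizer x = (7.0, 7.0)
g(y_4) = b*y + (c1 - a1*y)*x1 + (c2 - a2*y)*x2 = 17*3.05 + (-1.05)*7.0 + (-0.1)*7.0 = 51.85 - 7.35 - 0.7 = 43.8


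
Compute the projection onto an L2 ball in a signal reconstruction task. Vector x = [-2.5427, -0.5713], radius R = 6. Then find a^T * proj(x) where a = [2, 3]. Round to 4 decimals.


Step 1: Compute ||x|| (intermediates to 6 decimals).
||x|| = sqrt((-2.5427)^2 + (-0.5713)^2) = 2.60609
Step 2: Project.
Since ||x|| <= R, proj = x (no scaling needed).
proj(x) = [-2.5427, -0.5713]
Step 3: Dot product.
a^T * proj(x) = 2*(-2.5427) + 3*(-0.5713) = -6.7993


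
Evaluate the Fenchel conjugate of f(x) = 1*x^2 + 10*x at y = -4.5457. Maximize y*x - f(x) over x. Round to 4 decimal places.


f*(y) = sup_x {y*x - a*x^2 - b*x} = sup_x {(y-b)*x - a*x^2}
FOC: (y - b) - 2a*x = 0 => x* = (y - b)/(2a)
x* = (-4.5457 - 10)/(2*1) = -7.2729
f*(-4.5457) = (y-b)^2/(4a) = (-4.5457 - 10)^2/(4*1)
= 211.5774/4 = 52.8943


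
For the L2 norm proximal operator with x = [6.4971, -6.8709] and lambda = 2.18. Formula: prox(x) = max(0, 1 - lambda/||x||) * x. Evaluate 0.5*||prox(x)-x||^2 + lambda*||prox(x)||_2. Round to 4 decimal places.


Step 1: Compute ||x||.
||x|| = 9.4563
Step 2: Compute scaling factor.
scale = max(0, 1 - 2.18/9.4563) = 0.7695
Step 3: prox(x) = [4.9993, -5.2869]
||prox(x)|| = 7.2763
Step 4: Proximal objective.
0.5*||prox-x||^2 = 2.3762
lambda*||prox|| = 15.8623
Total = 18.2385


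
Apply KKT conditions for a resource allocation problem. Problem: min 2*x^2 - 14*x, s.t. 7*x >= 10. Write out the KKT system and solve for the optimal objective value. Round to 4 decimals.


Step 1: Try lambda = 0 (constraint inactive).
Stationarity: 2*2*x - 14 = 0
x* = 14/(2*2) = 3.5
Check constraint: 7*3.5 = 24.5 >= 10 -- satisfied.
Step 2: Compute optimal value.
f(x*) = 2*3.5^2 - 14*3.5 = -24.5


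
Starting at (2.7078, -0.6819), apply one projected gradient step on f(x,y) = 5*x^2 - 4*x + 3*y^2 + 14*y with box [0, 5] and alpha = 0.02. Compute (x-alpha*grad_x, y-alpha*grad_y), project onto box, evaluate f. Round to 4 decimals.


Step 1: Compute gradient at (2.7078, -0.6819).
grad_x = 2*5*2.7078 - 4 = 23.078
grad_y = 2*3*-0.6819 + 14 = 9.9086
Step 2: Gradient step.
x_raw = 2.7078 - 0.02*23.078 = 2.2462
y_raw = -0.6819 - 0.02*9.9086 = -0.8801
Step 3: Project onto [0, 5].
x_proj = clip(2.2462) = 2.2462
y_proj = clip(-0.8801) = 0.0
Step 4: Evaluate f.
f(2.2462, 0.0) = 16.243


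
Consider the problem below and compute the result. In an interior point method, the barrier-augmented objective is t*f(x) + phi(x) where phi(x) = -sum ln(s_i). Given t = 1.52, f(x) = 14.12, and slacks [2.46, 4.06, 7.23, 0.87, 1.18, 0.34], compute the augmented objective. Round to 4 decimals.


Step 1: Compute log-barrier.
ln values: [0.9002, 1.4012, 1.9782, -0.1393, 0.1655, -1.0788]
phi = -(0.9002 + 1.4012 + 1.9782 - 0.1393 + 0.1655 - 1.0788) = -3.227
Step 2: Compute augmented objective.
t*f(x) = 1.52*14.12 = 21.4624
Total = 21.4624 - 3.227 = 18.2354


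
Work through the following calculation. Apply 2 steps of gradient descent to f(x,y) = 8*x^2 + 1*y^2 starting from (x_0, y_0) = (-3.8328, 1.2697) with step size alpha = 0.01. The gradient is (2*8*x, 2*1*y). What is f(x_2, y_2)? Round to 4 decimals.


Gradient descent on f(x,y) = 8*x^2 + 1*y^2.
Starting point: (-3.8328, 1.2697), alpha = 0.01
Step 1: grad_x = 2*8*-3.8328 = -61.3248, grad_y = 2*1*1.2697 = 2.5394
  x_1 = -3.8328 - 0.01*-61.3248 = -3.2196
  y_1 = 1.2697 - 0.01*2.5394 = 1.2443
Step 2: grad_x = 2*8*-3.2196 = -51.5128, grad_y = 2*1*1.2443 = 2.4886
  x_2 = -3.2196 - 0.01*-51.5128 = -2.7044
  y_2 = 1.2443 - 0.01*2.4886 = 1.2194
f(-2.7044, 1.2194) = 8*(-2.7044)^2 + 1*1.2194^2 = 59.9982


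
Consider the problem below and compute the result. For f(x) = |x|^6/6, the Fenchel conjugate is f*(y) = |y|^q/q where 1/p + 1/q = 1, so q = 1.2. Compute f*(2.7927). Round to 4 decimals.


The conjugate exponent q satisfies 1/p + 1/q = 1.
p = 6, so q = 6/(6 - 1) = 1.2
|y|^q = 2.7927^1.2 = 3.4295
f*(2.7927) = 3.4295 / 1.2 = 2.8579


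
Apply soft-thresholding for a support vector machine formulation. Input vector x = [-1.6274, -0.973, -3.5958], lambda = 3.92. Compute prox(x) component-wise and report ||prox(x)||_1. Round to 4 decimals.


Soft-thresholding with lambda = 3.92:
prox(-1.6274) = sign(-1.6274)*max(|-1.6274| - 3.92, 0) = 0.0
prox(-0.973) = sign(-0.973)*max(|-0.973| - 3.92, 0) = 0.0
prox(-3.5958) = sign(-3.5958)*max(|-3.5958| - 3.92, 0) = 0.0
prox(x) = [0.0, 0.0, 0.0]
||prox(x)||_1 = 0.0 + 0.0 + 0.0 = 0.0


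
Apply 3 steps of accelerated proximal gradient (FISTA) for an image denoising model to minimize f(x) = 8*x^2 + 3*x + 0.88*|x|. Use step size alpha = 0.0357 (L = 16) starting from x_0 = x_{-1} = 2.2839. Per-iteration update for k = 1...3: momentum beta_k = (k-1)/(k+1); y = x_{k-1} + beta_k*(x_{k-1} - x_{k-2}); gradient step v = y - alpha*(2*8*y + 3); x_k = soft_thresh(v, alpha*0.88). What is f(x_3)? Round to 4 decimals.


FISTA on f(x) = 8*x^2 + 3*x + 0.88*|x|
L = 16, alpha = 0.0357
Iteration 1: beta = 0.0, y = 2.2839 + 0.0*(2.2839 - 2.2839) = 2.2839
  grad(y) = 39.5424, v = y - alpha*grad = 0.8722
  prox(v) = soft_thresh(0.8722, 0.0314) = 0.8408
Iteration 2: beta = 0.3333, y = 0.8408 + 0.3333*(0.8408 - 2.2839) = 0.3598
  grad(y) = 8.7567, v = y - alpha*grad = 0.0472
  prox(v) = soft_thresh(0.0472, 0.0314) = 0.0158
Iteration 3: beta = 0.5, y = 0.0158 + 0.5*(0.0158 - 0.8408) = -0.3968
  grad(y) = -3.3482, v = y - alpha*grad = -0.2772
  prox(v) = soft_thresh(-0.2772, 0.0314) = -0.2458
f(x_3) = 8*(-0.2458)^2 + 3*(-0.2458) + 0.88*|-0.2458| = -0.0377


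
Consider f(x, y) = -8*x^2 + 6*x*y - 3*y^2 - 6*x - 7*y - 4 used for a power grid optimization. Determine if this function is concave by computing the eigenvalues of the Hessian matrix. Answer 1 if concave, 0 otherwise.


The Hessian of f(x,y) = -8*x^2 + 6*x*y - 3*y^2 - 6*x - 7*y - 4 is:
H = [[-16, 6], [6, -6]]
Trace = -16 - 6 = -22
Determinant = -16*-6 - (6)^2 = 60
Discriminant = (-22)^2 - 4*60 = 244.0
Eigenvalues: lambda_1 = -18.8102, lambda_2 = -3.1898
The function is concave.

1


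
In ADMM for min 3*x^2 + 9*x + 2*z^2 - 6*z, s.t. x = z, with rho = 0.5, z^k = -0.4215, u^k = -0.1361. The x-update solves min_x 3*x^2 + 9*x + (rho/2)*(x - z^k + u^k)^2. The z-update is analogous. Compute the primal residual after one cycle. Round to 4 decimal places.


ADMM iteration with rho = 0.5, z^k = -0.4215, u^k = -0.1361
Step 1: x-update.
Minimize 3*x^2 + 9*x + (0.5/2)*(x + 0.4215 - 0.1361)^2
FOC: (2*3 + 0.5)*x = -9 + 0.5*(-0.4215 + 0.1361)
x^{k+1} = -1.4066
Step 2: z-update.
Minimize 2*z^2 - 6*z + (0.5/2)*(-1.4066 - z - 0.1361)^2
FOC: (2*2 + 0.5)*z = 6 + 0.5*(-1.4066 - 0.1361)
z^{k+1} = 1.1619
Step 3: u-update.
u^{k+1} = -0.1361 - 1.4066 - 1.1619 = -2.7046
Step 4: Primal residual = |-1.4066 - 1.1619| = 2.5685


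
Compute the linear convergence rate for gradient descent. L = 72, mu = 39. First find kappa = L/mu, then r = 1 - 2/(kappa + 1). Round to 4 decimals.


Step 1: Compute the condition number.
kappa = L/mu = 72/39 = 1.8462
Step 2: Compute the convergence rate.
r = 1 - 2/(kappa + 1) = 1 - 2*mu/(L + mu) = (L - mu)/(L + mu) = 33/111 = 0.2973


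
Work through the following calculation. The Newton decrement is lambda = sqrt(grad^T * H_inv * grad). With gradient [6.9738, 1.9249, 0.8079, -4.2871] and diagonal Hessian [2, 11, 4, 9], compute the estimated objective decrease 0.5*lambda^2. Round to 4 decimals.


Step 1: H is diagonal, so H^(-1) * g = [3.4869, 0.175, 0.202, -0.4763].
Step 2: g^T H^(-1) g = sum_i g_i^2 / H_ii
  = (6.9738)^2/2 + (1.9249)^2/11 + (0.8079)^2/4 + (-4.2871)^2/9
  = 24.3169 + 0.3368 + 0.1632 + 2.0421 = 26.8591
Step 3: Objective decrease = 0.5 * g^T H^(-1) g = 13.4295


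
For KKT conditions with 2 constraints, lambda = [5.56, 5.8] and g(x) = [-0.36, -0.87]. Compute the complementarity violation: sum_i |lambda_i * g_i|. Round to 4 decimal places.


KKT complementary slackness check:
lambda_1 * g_1 = 5.56 * -0.36 = -2.0016
lambda_2 * g_2 = 5.8 * -0.87 = -5.046
Total violation = 2.0016 + 5.046 = 7.0476


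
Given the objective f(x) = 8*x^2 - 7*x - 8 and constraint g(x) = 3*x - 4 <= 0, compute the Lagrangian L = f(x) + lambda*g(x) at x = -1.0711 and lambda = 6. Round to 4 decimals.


Step 1: Evaluate f(x).
f(-1.0711) = 8*(-1.0711)^2 - 7*(-1.0711) - 8 = 8.6757
Step 2: Evaluate g(x).
g(-1.0711) = 3*-1.0711 - 4 = -7.2133
Step 3: Compute Lagrangian.
L = 8.6757 + 6*-7.2133 = -34.6041


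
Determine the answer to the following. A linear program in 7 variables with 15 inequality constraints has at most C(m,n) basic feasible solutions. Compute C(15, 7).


Each vertex corresponds to some choice of n active constraints out of m, so the number of vertices is at most C(m, n) = m! / (n!(m-n)!).
m = 15, n = 7
Numerator: 15 * 14 * 13 * 12 * 11 * 10 * 9
Denominator: 7! = 5040
C(15, 7) = 6435


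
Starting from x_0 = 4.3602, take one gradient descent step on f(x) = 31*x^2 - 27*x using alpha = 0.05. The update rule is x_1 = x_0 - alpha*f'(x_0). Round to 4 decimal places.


We compute the gradient at x_0 and apply the update.
f'(x) = 62*x - 27
f'(4.3602) = 62*4.3602 - 27 = 243.3324
x_1 = 4.3602 - 0.05*243.3324 = -7.8064


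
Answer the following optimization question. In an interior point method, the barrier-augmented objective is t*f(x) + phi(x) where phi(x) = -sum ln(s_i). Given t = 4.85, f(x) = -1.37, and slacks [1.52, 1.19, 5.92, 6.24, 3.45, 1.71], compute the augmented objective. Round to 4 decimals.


Step 1: Compute log-barrier.
ln values: [0.4187, 0.174, 1.7783, 1.831, 1.2384, 0.5365]
phi = -(0.4187 + 0.174 + 1.7783 + 1.831 + 1.2384 + 0.5365) = -5.9768
Step 2: Compute augmented objective.
t*f(x) = 4.85*-1.37 = -6.6445
Total = -6.6445 - 5.9768 = -12.6213


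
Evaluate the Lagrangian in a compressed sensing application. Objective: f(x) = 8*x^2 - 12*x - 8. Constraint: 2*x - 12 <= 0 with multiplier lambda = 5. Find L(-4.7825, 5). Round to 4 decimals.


Step 1: Evaluate f(x).
f(-4.7825) = 8*(-4.7825)^2 - 12*(-4.7825) - 8 = 232.3685
Step 2: Evaluate g(x).
g(-4.7825) = 2*-4.7825 - 12 = -21.565
Step 3: Compute Lagrangian.
L = 232.3685 + 5*-21.565 = 124.5435


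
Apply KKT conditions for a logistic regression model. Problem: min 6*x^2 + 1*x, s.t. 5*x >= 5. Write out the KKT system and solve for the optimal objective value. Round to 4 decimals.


Step 1: Try lambda = 0 (constraint inactive).
x_unc = -1/(2*6) = -0.0833
Check: 5*-0.0833 = -0.4165 < 5 -- violated!
Step 2: Constraint must be active: 5*x = 5
x* = 5/5 = 1.0
lambda = (2*6*1.0 + 1)/5 = 2.6
Step 3: Compute optimal value.
f(x*) = 6*1.0^2 + 1*1.0 = 7.0


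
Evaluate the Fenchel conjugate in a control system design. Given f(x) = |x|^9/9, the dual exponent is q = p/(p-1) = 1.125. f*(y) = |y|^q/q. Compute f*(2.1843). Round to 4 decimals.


The conjugate exponent q satisfies 1/p + 1/q = 1.
p = 9, so q = 9/(9 - 1) = 1.125
|y|^q = 2.1843^1.125 = 2.4084
f*(2.1843) = 2.4084 / 1.125 = 2.1408


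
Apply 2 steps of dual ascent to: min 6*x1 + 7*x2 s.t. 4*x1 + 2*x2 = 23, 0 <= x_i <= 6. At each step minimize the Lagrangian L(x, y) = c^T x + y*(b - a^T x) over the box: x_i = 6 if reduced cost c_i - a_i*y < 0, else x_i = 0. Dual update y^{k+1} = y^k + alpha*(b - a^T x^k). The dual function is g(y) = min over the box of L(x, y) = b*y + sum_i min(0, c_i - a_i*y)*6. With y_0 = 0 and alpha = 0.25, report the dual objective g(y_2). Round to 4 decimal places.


Dual ascent for LP: min 6*x1 + 7*x2, 4*x1 + 2*x2 = 23, 0 <= x_i <= 6
Step 1: y^k = 0.0, reduced costs: (6.0, 7.0)
  x^k = (0.0, 0.0), subgradient = b - a^T x = 23.0
  y^{k+1} = 0.0 + 0.25*23.0 = 5.75
Step 2: y^k = 5.75, reduced costs: (-17.0, -4.5)
  x^k = (6.0, 6.0), subgradient = b - a^T x = -13.0
  y^{k+1} = 5.75 + 0.25*-13.0 = 2.5
Dual objective at y_2 = 2.5: reduced costs (-4.0, 2.0), box minimizer x = (6.0, 0.0)
g(y_2) = b*y + (c1 - a1*y)*x1 + (c2 - a2*y)*x2 = 23*2.5 + (-4.0)*6.0 + 2.0*0.0 = 57.5 - 24.0 + 0.0 = 33.5


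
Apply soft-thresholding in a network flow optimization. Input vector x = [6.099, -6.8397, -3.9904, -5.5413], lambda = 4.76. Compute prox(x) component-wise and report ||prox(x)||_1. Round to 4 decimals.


Soft-thresholding with lambda = 4.76:
prox(6.099) = sign(6.099)*max(|6.099| - 4.76, 0) = 1.339
prox(-6.8397) = sign(-6.8397)*max(|-6.8397| - 4.76, 0) = -2.0797
prox(-3.9904) = sign(-3.9904)*max(|-3.9904| - 4.76, 0) = 0.0
prox(-5.5413) = sign(-5.5413)*max(|-5.5413| - 4.76, 0) = -0.7813
prox(x) = [1.339, -2.0797, 0.0, -0.7813]
||prox(x)||_1 = 1.339 + 2.0797 + 0.0 + 0.7813 = 4.2


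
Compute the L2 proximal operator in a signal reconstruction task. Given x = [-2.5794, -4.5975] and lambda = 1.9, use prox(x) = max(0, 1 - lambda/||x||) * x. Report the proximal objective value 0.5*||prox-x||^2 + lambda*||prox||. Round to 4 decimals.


Step 1: Compute ||x||.
||x|| = 5.2717
Step 2: Compute scaling factor.
scale = max(0, 1 - 1.9/5.2717) = 0.6396
Step 3: prox(x) = [-1.6497, -2.9405]
||prox(x)|| = 3.3717
Step 4: Proximal objective.
0.5*||prox-x||^2 = 1.805
lambda*||prox|| = 6.4062
Total = 8.2111


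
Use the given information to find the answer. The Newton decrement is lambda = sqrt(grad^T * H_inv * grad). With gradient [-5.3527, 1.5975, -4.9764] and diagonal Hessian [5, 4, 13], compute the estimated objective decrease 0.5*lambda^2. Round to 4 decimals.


Step 1: H is diagonal, so H^(-1) * g = [-1.0705, 0.3994, -0.3828].
Step 2: g^T H^(-1) g = sum_i g_i^2 / H_ii
  = (-5.3527)^2/5 + (1.5975)^2/4 + (-4.9764)^2/13
  = 5.7303 + 0.638 + 1.905 = 8.2732
Step 3: Objective decrease = 0.5 * g^T H^(-1) g = 4.1366


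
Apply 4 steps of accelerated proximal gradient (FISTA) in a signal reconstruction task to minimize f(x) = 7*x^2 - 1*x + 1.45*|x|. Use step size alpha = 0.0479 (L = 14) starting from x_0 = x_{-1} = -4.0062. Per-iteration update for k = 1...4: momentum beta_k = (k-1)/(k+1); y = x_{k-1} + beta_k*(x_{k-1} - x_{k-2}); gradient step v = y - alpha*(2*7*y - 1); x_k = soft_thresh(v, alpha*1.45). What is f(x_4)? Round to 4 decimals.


FISTA on f(x) = 7*x^2 - 1*x + 1.45*|x|
L = 14, alpha = 0.0479
Iteration 1: beta = 0.0, y = -4.0062 + 0.0*(-4.0062 + 4.0062) = -4.0062
  grad(y) = -57.0868, v = y - alpha*grad = -1.2717
  prox(v) = soft_thresh(-1.2717, 0.0695) = -1.2023
Iteration 2: beta = 0.3333, y = -1.2023 + 0.3333*(-1.2023 + 4.0062) = -0.2676
  grad(y) = -4.7471, v = y - alpha*grad = -0.0403
  prox(v) = soft_thresh(-0.0403, 0.0695) = 0.0
Iteration 3: beta = 0.5, y = 0.0 + 0.5*(0.0 + 1.2023) = 0.6011
  grad(y) = 7.416, v = y - alpha*grad = 0.2459
  prox(v) = soft_thresh(0.2459, 0.0695) = 0.1765
Iteration 4: beta = 0.6, y = 0.1765 + 0.6*(0.1765 - 0.0) = 0.2823
  grad(y) = 2.9527, v = y - alpha*grad = 0.1409
  prox(v) = soft_thresh(0.1409, 0.0695) = 0.0714
f(x_4) = 7*0.0714^2 - 1*0.0714 + 1.45*|0.0714| = 0.0679


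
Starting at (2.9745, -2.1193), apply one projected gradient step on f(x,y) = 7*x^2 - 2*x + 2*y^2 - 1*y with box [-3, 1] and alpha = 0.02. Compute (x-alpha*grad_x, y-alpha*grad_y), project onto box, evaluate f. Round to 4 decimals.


Step 1: Compute gradient at (2.9745, -2.1193).
grad_x = 2*7*2.9745 - 2 = 39.643
grad_y = 2*2*-2.1193 - 1 = -9.4772
Step 2: Gradient step.
x_raw = 2.9745 - 0.02*39.643 = 2.1816
y_raw = -2.1193 - 0.02*-9.4772 = -1.9298
Step 3: Project onto [-3, 1].
x_proj = clip(2.1816) = 1.0
y_proj = clip(-1.9298) = -1.9298
Step 4: Evaluate f.
f(1.0, -1.9298) = 14.3777


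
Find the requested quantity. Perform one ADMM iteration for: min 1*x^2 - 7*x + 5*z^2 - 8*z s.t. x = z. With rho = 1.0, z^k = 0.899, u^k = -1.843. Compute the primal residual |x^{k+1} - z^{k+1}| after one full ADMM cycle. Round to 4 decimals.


ADMM iteration with rho = 1.0, z^k = 0.899, u^k = -1.843
Step 1: x-update.
Minimize 1*x^2 - 7*x + (1.0/2)*(x - 0.899 - 1.843)^2
FOC: (2*1 + 1.0)*x = 7 + 1.0*(0.899 + 1.843)
x^{k+1} = 3.2473
Step 2: z-update.
Minimize 5*z^2 - 8*z + (1.0/2)*(3.2473 - z - 1.843)^2
FOC: (2*5 + 1.0)*z = 8 + 1.0*(3.2473 - 1.843)
z^{k+1} = 0.8549
Step 3: u-update.
u^{k+1} = -1.843 + 3.2473 - 0.8549 = 0.5494
Step 4: Primal residual = |3.2473 - 0.8549| = 2.3924


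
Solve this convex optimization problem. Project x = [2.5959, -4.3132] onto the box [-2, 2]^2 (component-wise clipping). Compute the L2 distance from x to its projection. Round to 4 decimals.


Project each component onto [-2, 2].
clip(2.5959) = 2.0, clip(-4.3132) = -2.0
Projection = [2.0, -2.0]
Squared diffs: [0.3551, 5.3509]
Distance = sqrt(5.706) = 2.3887


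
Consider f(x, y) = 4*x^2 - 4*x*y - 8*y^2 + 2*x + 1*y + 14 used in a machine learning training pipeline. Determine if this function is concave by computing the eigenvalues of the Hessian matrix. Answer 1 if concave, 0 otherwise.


The Hessian of f(x,y) = 4*x^2 - 4*x*y - 8*y^2 + 2*x + 1*y + 14 is:
H = [[8, -4], [-4, -16]]
Trace = 8 - 16 = -8
Determinant = 8*-16 - (-4)^2 = -144
Discriminant = (-8)^2 - 4*-144 = 640.0
Eigenvalues: lambda_1 = -16.6491, lambda_2 = 8.6491
The function is not concave.

0


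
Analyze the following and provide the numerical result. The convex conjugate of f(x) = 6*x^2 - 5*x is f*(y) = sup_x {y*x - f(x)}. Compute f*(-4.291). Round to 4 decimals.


f*(y) = sup_x {y*x - a*x^2 - b*x} = sup_x {(y-b)*x - a*x^2}
FOC: (y - b) - 2a*x = 0 => x* = (y - b)/(2a)
x* = (-4.291 + 5)/(2*6) = 0.0591
f*(-4.291) = (y-b)^2/(4a) = (-4.291 + 5)^2/(4*6)
= 0.5027/24 = 0.0209


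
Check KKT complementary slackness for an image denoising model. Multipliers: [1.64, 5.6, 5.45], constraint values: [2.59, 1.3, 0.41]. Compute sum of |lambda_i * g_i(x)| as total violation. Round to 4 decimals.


KKT complementary slackness check:
lambda_1 * g_1 = 1.64 * 2.59 = 4.2476
lambda_2 * g_2 = 5.6 * 1.3 = 7.28
lambda_3 * g_3 = 5.45 * 0.41 = 2.2345
Total violation = 4.2476 + 7.28 + 2.2345 = 13.7621


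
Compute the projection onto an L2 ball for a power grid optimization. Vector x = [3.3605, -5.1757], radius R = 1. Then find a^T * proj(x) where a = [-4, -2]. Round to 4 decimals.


Step 1: Compute ||x|| (intermediates to 6 decimals).
||x|| = sqrt(3.3605^2 + (-5.1757)^2) = 6.170967
Step 2: Project.
Since ||x|| > R, scale = R/||x|| = 1/6.170967 = 0.162049, proj(x) = scale * x
proj(x) = [0.544566, -0.838717]
Step 3: Dot product.
a^T * proj(x) = -4*0.544566 - 2*(-0.838717) = -0.5008


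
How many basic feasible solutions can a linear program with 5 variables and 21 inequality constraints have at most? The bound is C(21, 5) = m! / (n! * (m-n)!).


Each vertex corresponds to some choice of n active constraints out of m, so the number of vertices is at most C(m, n) = m! / (n!(m-n)!).
m = 21, n = 5
Numerator: 21 * 20 * 19 * 18 * 17
Denominator: 5! = 120
C(21, 5) = 20349


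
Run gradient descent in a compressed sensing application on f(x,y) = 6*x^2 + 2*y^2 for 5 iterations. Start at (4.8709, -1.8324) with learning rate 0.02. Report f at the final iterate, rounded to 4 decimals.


Gradient descent on f(x,y) = 6*x^2 + 2*y^2.
Starting point: (4.8709, -1.8324), alpha = 0.02
Step 1: grad_x = 2*6*4.8709 = 58.4508, grad_y = 2*2*-1.8324 = -7.3296
  x_1 = 4.8709 - 0.02*58.4508 = 3.7019
  y_1 = -1.8324 - 0.02*-7.3296 = -1.6858
Step 2: grad_x = 2*6*3.7019 = 44.4226, grad_y = 2*2*-1.6858 = -6.7432
  x_2 = 3.7019 - 0.02*44.4226 = 2.8134
  y_2 = -1.6858 - 0.02*-6.7432 = -1.5509
Step 3: grad_x = 2*6*2.8134 = 33.7612, grad_y = 2*2*-1.5509 = -6.2038
  x_3 = 2.8134 - 0.02*33.7612 = 2.1382
  y_3 = -1.5509 - 0.02*-6.2038 = -1.4269
Step 4: grad_x = 2*6*2.1382 = 25.6585, grad_y = 2*2*-1.4269 = -5.7075
  x_4 = 2.1382 - 0.02*25.6585 = 1.625
  y_4 = -1.4269 - 0.02*-5.7075 = -1.3127
Step 5: grad_x = 2*6*1.625 = 19.5005, grad_y = 2*2*-1.3127 = -5.2509
  x_5 = 1.625 - 0.02*19.5005 = 1.235
  y_5 = -1.3127 - 0.02*-5.2509 = -1.2077
f(1.235, -1.2077) = 6*1.235^2 + 2*(-1.2077)^2 = 12.0689


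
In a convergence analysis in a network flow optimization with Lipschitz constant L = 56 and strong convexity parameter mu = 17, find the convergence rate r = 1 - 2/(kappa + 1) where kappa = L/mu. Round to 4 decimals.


Step 1: Compute the condition number.
kappa = L/mu = 56/17 = 3.2941
Step 2: Compute the convergence rate.
r = 1 - 2/(kappa + 1) = 1 - 2*mu/(L + mu) = (L - mu)/(L + mu) = 39/73 = 0.5342


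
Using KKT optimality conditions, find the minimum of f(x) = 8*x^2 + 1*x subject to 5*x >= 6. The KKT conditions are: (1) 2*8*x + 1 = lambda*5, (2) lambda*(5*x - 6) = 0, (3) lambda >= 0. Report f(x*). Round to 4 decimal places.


Step 1: Try lambda = 0 (constraint inactive).
x_unc = -1/(2*8) = -0.0625
Check: 5*-0.0625 = -0.3125 < 6 -- violated!
Step 2: Constraint must be active: 5*x = 6
x* = 6/5 = 1.2
lambda = (2*8*1.2 + 1)/5 = 4.04
Step 3: Compute optimal value.
f(x*) = 8*1.2^2 + 1*1.2 = 12.72


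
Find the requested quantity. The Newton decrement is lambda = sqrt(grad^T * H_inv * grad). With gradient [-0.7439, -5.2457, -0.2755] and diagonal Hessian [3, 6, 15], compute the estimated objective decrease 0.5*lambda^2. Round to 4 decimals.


Step 1: H is diagonal, so H^(-1) * g = [-0.248, -0.8743, -0.0184].
Step 2: g^T H^(-1) g = sum_i g_i^2 / H_ii
  = (-0.7439)^2/3 + (-5.2457)^2/6 + (-0.2755)^2/15
  = 0.1845 + 4.5862 + 0.0051 = 4.7758
Step 3: Objective decrease = 0.5 * g^T H^(-1) g = 2.3879


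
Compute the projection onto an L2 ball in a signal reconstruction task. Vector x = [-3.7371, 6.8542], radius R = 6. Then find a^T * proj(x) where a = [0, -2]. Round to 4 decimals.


Step 1: Compute ||x|| (intermediates to 6 decimals).
||x|| = sqrt((-3.7371)^2 + 6.8542^2) = 7.80679
Step 2: Project.
Since ||x|| > R, scale = R/||x|| = 6/7.80679 = 0.768562, proj(x) = scale * x
proj(x) = [-2.872193, 5.267878]
Step 3: Dot product.
a^T * proj(x) = 0*(-2.872193) - 2*5.267878 = -10.5358


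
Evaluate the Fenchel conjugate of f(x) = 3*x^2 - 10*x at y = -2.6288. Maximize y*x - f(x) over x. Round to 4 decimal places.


f*(y) = sup_x {y*x - a*x^2 - b*x} = sup_x {(y-b)*x - a*x^2}
FOC: (y - b) - 2a*x = 0 => x* = (y - b)/(2a)
x* = (-2.6288 + 10)/(2*3) = 1.2285
f*(-2.6288) = (y-b)^2/(4a) = (-2.6288 + 10)^2/(4*3)
= 54.3346/12 = 4.5279


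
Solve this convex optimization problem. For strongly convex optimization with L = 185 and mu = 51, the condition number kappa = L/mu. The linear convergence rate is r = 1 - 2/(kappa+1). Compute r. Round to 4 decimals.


Step 1: Compute the condition number.
kappa = L/mu = 185/51 = 3.6275
Step 2: Compute the convergence rate.
r = 1 - 2/(kappa + 1) = 1 - 2*mu/(L + mu) = (L - mu)/(L + mu) = 134/236 = 0.5678


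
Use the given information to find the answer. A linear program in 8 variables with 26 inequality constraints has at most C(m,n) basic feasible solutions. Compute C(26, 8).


Each vertex corresponds to some choice of n active constraints out of m, so the number of vertices is at most C(m, n) = m! / (n!(m-n)!).
m = 26, n = 8
Numerator: 26 * 25 * 24 * 23 * 22 * 21 * 20 * 19
Denominator: 8! = 40320
C(26, 8) = 1562275


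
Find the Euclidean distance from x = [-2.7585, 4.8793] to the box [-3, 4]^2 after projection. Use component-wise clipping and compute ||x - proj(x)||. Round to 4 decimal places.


Project each component onto [-3, 4].
clip(-2.7585) = -2.7585, clip(4.8793) = 4.0
Projection = [-2.7585, 4.0]
Squared diffs: [0.0, 0.7732]
Distance = sqrt(0.7732) = 0.8793


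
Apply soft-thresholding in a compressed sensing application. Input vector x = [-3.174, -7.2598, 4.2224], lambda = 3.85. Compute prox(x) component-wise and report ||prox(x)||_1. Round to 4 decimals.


Soft-thresholding with lambda = 3.85:
prox(-3.174) = sign(-3.174)*max(|-3.174| - 3.85, 0) = 0.0
prox(-7.2598) = sign(-7.2598)*max(|-7.2598| - 3.85, 0) = -3.4098
prox(4.2224) = sign(4.2224)*max(|4.2224| - 3.85, 0) = 0.3724
prox(x) = [0.0, -3.4098, 0.3724]
||prox(x)||_1 = 0.0 + 3.4098 + 0.3724 = 3.7822


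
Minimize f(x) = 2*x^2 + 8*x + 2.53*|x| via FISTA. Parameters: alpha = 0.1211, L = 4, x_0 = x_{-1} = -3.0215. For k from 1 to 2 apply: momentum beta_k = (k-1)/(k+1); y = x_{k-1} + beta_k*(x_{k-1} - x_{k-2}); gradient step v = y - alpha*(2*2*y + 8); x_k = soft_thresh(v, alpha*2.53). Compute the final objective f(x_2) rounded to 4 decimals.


FISTA on f(x) = 2*x^2 + 8*x + 2.53*|x|
L = 4, alpha = 0.1211
Iteration 1: beta = 0.0, y = -3.0215 + 0.0*(-3.0215 + 3.0215) = -3.0215
  grad(y) = -4.086, v = y - alpha*grad = -2.5267
  prox(v) = soft_thresh(-2.5267, 0.3064) = -2.2203
Iteration 2: beta = 0.3333, y = -2.2203 + 0.3333*(-2.2203 + 3.0215) = -1.9532
  grad(y) = 0.1871, v = y - alpha*grad = -1.9759
  prox(v) = soft_thresh(-1.9759, 0.3064) = -1.6695
f(x_2) = 2*(-1.6695)^2 + 8*(-1.6695) + 2.53*|-1.6695| = -3.5577


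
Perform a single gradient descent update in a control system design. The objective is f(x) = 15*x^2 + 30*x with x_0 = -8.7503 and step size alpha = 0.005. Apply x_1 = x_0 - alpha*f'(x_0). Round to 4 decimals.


We compute the gradient at x_0 and apply the update.
f'(x) = 30*x + 30
f'(-8.7503) = 30*-8.7503 + 30 = -232.509
x_1 = -8.7503 - 0.005*-232.509 = -7.5878


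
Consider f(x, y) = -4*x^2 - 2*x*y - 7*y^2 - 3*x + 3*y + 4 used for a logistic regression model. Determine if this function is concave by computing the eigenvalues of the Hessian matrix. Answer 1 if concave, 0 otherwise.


The Hessian of f(x,y) = -4*x^2 - 2*x*y - 7*y^2 - 3*x + 3*y + 4 is:
H = [[-8, -2], [-2, -14]]
Trace = -8 - 14 = -22
Determinant = -8*-14 - (-2)^2 = 108
Discriminant = (-22)^2 - 4*108 = 52.0
Eigenvalues: lambda_1 = -14.6056, lambda_2 = -7.3944
The function is concave.

1


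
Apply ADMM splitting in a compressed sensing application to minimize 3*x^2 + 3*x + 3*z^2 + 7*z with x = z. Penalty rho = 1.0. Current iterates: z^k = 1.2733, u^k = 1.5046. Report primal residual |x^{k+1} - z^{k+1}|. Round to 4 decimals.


ADMM iteration with rho = 1.0, z^k = 1.2733, u^k = 1.5046
Step 1: x-update.
Minimize 3*x^2 + 3*x + (1.0/2)*(x - 1.2733 + 1.5046)^2
FOC: (2*3 + 1.0)*x = -3 + 1.0*(1.2733 - 1.5046)
x^{k+1} = -0.4616
Step 2: z-update.
Minimize 3*z^2 + 7*z + (1.0/2)*(-0.4616 - z + 1.5046)^2
FOC: (2*3 + 1.0)*z = -7 + 1.0*(-0.4616 + 1.5046)
z^{k+1} = -0.851
Step 3: u-update.
u^{k+1} = 1.5046 - 0.4616 + 0.851 = 1.894
Step 4: Primal residual = |-0.4616 + 0.851| = 0.3894


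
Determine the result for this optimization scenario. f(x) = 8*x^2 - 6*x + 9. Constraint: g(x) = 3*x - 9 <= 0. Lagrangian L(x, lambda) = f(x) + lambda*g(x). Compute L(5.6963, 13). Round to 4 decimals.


Step 1: Evaluate f(x).
f(5.6963) = 8*5.6963^2 - 6*5.6963 + 9 = 234.4049
Step 2: Evaluate g(x).
g(5.6963) = 3*5.6963 - 9 = 8.0889
Step 3: Compute Lagrangian.
L = 234.4049 + 13*8.0889 = 339.5606


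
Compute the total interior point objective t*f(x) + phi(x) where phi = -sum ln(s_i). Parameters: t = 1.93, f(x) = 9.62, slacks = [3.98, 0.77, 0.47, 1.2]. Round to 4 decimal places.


Step 1: Compute log-barrier.
ln values: [1.3813, -0.2614, -0.755, 0.1823]
phi = -(1.3813 - 0.2614 - 0.755 + 0.1823) = -0.5472
Step 2: Compute augmented objective.
t*f(x) = 1.93*9.62 = 18.5666
Total = 18.5666 - 0.5472 = 18.0194


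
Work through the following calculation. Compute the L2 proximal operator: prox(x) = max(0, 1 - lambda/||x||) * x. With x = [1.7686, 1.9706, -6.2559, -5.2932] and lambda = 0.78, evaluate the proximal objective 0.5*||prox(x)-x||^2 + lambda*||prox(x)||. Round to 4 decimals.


Step 1: Compute ||x||.
||x|| = 8.6119
Step 2: Compute scaling factor.
scale = max(0, 1 - 0.78/8.6119) = 0.9094
Step 3: prox(x) = [1.6084, 1.7921, -5.6893, -4.8138]
||prox(x)|| = 7.8319
Step 4: Proximal objective.
0.5*||prox-x||^2 = 0.3042
lambda*||prox|| = 6.1089
Total = 6.4131


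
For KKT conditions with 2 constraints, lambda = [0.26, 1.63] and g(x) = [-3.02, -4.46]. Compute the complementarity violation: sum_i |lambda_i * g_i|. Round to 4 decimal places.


KKT complementary slackness check:
lambda_1 * g_1 = 0.26 * -3.02 = -0.7852
lambda_2 * g_2 = 1.63 * -4.46 = -7.2698
Total violation = 0.7852 + 7.2698 = 8.055


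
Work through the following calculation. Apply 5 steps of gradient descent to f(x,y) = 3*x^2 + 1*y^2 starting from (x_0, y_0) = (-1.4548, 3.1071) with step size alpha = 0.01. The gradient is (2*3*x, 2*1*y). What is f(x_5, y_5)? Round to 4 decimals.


Gradient descent on f(x,y) = 3*x^2 + 1*y^2.
Starting point: (-1.4548, 3.1071), alpha = 0.01
Step 1: grad_x = 2*3*-1.4548 = -8.7288, grad_y = 2*1*3.1071 = 6.2142
  x_1 = -1.4548 - 0.01*-8.7288 = -1.3675
  y_1 = 3.1071 - 0.01*6.2142 = 3.045
Step 2: grad_x = 2*3*-1.3675 = -8.2051, grad_y = 2*1*3.045 = 6.0899
  x_2 = -1.3675 - 0.01*-8.2051 = -1.2855
  y_2 = 3.045 - 0.01*6.0899 = 2.9841
Step 3: grad_x = 2*3*-1.2855 = -7.7128, grad_y = 2*1*2.9841 = 5.9681
  x_3 = -1.2855 - 0.01*-7.7128 = -1.2083
  y_3 = 2.9841 - 0.01*5.9681 = 2.9244
Step 4: grad_x = 2*3*-1.2083 = -7.25, grad_y = 2*1*2.9244 = 5.8488
  x_4 = -1.2083 - 0.01*-7.25 = -1.1358
  y_4 = 2.9244 - 0.01*5.8488 = 2.8659
Step 5: grad_x = 2*3*-1.1358 = -6.815, grad_y = 2*1*2.8659 = 5.7318
  x_5 = -1.1358 - 0.01*-6.815 = -1.0677
  y_5 = 2.8659 - 0.01*5.7318 = 2.8086
f(-1.0677, 2.8086) = 3*(-1.0677)^2 + 1*2.8086^2 = 11.3079


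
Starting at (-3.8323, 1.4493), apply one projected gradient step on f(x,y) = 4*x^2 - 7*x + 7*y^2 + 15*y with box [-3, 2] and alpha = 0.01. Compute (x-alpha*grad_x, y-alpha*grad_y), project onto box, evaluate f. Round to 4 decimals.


Step 1: Compute gradient at (-3.8323, 1.4493).
grad_x = 2*4*-3.8323 - 7 = -37.6584
grad_y = 2*7*1.4493 + 15 = 35.2902
Step 2: Gradient step.
x_raw = -3.8323 - 0.01*-37.6584 = -3.4557
y_raw = 1.4493 - 0.01*35.2902 = 1.0964
Step 3: Project onto [-3, 2].
x_proj = clip(-3.4557) = -3.0
y_proj = clip(1.0964) = 1.0964
Step 4: Evaluate f.
f(-3.0, 1.0964) = 81.8606


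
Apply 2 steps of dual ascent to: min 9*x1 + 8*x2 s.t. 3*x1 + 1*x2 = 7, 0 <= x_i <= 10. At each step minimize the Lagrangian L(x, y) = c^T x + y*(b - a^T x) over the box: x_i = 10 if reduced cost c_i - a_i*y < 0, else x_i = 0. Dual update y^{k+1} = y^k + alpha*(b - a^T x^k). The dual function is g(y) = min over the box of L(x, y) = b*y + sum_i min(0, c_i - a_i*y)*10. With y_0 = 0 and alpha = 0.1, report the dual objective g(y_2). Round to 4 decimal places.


Dual ascent for LP: min 9*x1 + 8*x2, 3*x1 + 1*x2 = 7, 0 <= x_i <= 10
Step 1: y^k = 0.0, reduced costs: (9.0, 8.0)
  x^k = (0.0, 0.0), subgradient = b - a^T x = 7.0
  y^{k+1} = 0.0 + 0.1*7.0 = 0.7
Step 2: y^k = 0.7, reduced costs: (6.9, 7.3)
  x^k = (0.0, 0.0), subgradient = b - a^T x = 7.0
  y^{k+1} = 0.7 + 0.1*7.0 = 1.4
Dual objective at y_2 = 1.4: reduced costs (4.8, 6.6), box minimizer x = (0.0, 0.0)
g(y_2) = b*y + (c1 - a1*y)*x1 + (c2 - a2*y)*x2 = 7*1.4 + 4.8*0.0 + 6.6*0.0 = 9.8 + 0.0 + 0.0 = 9.8


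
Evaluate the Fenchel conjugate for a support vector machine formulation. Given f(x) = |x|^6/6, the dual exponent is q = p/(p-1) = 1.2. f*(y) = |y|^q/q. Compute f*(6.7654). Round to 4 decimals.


The conjugate exponent q satisfies 1/p + 1/q = 1.
p = 6, so q = 6/(6 - 1) = 1.2
|y|^q = 6.7654^1.2 = 9.9164
f*(6.7654) = 9.9164 / 1.2 = 8.2636
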